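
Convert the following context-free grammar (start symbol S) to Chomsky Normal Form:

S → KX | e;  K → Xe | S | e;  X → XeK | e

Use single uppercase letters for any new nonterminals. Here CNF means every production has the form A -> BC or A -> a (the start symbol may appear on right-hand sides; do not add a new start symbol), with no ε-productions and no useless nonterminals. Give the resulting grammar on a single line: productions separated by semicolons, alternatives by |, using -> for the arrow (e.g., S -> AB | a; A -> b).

No ε-productions.
After unit-elimination: S -> e | KX; K -> e | KX | Xe; X -> e | XeK.
TERM: introduce A -> e and substitute in every rule of length ≥2.
BIN: X -> XAK becomes X -> XB, B -> AK.

S -> e | KX; A -> e; B -> AK; K -> e | KX | XA; X -> e | XB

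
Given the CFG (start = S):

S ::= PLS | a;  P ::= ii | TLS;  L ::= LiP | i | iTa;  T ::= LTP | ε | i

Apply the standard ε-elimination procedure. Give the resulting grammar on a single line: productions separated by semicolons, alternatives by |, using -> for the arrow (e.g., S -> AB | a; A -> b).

Nullable set: {T}.
L -> iTa: T nullable, giving iTa | ia.
P -> TLS: T nullable, giving LS | TLS.
Drop T -> ε.
T -> LTP: T nullable, giving LP | LTP.
Unchanged (no nullable symbols): S -> PLS; S -> a; L -> LiP; L -> i; P -> ii; T -> i.

S -> a | PLS; L -> i | ia | LiP | iTa; P -> LS | ii | TLS; T -> i | LP | LTP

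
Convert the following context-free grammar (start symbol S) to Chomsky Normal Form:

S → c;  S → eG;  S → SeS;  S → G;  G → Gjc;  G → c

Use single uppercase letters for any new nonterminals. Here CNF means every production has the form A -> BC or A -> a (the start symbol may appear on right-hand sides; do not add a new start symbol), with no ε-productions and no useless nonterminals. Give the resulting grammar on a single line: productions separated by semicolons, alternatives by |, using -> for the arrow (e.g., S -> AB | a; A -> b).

S -> c | CG | GE | SF; A -> j; B -> c; C -> e; D -> AB; E -> AB; F -> CS; G -> c | GD

No ε-productions.
After unit-elimination: S -> c | eG | Gjc | SeS; G -> c | Gjc.
TERM: introduce B -> c, C -> e, A -> j and substitute in every rule of length ≥2.
BIN: G -> GAB becomes G -> GD, D -> AB; S -> GAB becomes S -> GE, E -> AB; S -> SCS becomes S -> SF, F -> CS.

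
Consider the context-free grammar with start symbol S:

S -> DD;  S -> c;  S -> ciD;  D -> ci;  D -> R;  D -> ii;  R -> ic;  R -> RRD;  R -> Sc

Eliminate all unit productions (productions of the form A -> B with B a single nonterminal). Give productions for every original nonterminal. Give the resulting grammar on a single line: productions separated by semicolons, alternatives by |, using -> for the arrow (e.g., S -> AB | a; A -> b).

S -> c | DD | ciD; D -> Sc | ci | ic | ii | RRD; R -> Sc | ic | RRD

Unit productions: D->R.
Unit pairs (A ⇒* B via units): (D,R).
S: inherits non-unit rules of {S} → DD | c | ciD.
D: inherits non-unit rules of {D, R} → RRD | Sc | ci | ic | ii.
R: inherits non-unit rules of {R} → RRD | Sc | ic.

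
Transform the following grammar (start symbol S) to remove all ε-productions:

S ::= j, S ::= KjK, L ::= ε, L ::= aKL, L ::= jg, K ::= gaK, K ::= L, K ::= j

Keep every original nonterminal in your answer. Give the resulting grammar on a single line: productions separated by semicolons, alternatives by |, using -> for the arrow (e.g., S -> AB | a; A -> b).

S -> j | Kj | jK | KjK; K -> L | j | ga | gaK; L -> a | aK | aL | jg | aKL

Nullable set: {K, L}.
S -> KjK: K, K nullable, giving Kj | KjK | j | jK.
K -> L: L nullable, giving L.
K -> gaK: K nullable, giving ga | gaK.
Drop L -> ε.
L -> aKL: K, L nullable, giving a | aK | aKL | aL.
Unchanged (no nullable symbols): S -> j; K -> j; L -> jg.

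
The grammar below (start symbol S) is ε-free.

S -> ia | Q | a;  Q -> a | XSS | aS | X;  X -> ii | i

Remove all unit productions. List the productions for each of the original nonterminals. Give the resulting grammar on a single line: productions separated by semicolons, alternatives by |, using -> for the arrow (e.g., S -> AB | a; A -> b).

S -> a | i | aS | ia | ii | XSS; Q -> a | i | aS | ii | XSS; X -> i | ii

Unit productions: Q->X, S->Q.
Unit pairs (A ⇒* B via units): (Q,X), (S,Q), (S,X).
S: inherits non-unit rules of {Q, S, X} → XSS | a | aS | i | ia | ii.
Q: inherits non-unit rules of {Q, X} → XSS | a | aS | i | ii.
X: inherits non-unit rules of {X} → i | ii.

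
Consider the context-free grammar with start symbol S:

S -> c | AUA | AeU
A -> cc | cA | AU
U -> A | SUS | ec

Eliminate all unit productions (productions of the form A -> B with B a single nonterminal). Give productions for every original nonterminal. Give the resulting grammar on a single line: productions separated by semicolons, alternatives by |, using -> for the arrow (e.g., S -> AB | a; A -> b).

Unit productions: U->A.
Unit pairs (A ⇒* B via units): (U,A).
S: inherits non-unit rules of {S} → AUA | AeU | c.
A: inherits non-unit rules of {A} → AU | cA | cc.
U: inherits non-unit rules of {A, U} → AU | SUS | cA | cc | ec.

S -> c | AUA | AeU; A -> AU | cA | cc; U -> AU | cA | cc | ec | SUS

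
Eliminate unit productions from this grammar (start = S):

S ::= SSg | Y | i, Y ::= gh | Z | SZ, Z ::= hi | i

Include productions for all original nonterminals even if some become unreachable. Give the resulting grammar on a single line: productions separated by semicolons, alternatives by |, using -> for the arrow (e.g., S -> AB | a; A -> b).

S -> i | SZ | gh | hi | SSg; Y -> i | SZ | gh | hi; Z -> i | hi

Unit productions: S->Y, Y->Z.
Unit pairs (A ⇒* B via units): (S,Y), (S,Z), (Y,Z).
S: inherits non-unit rules of {S, Y, Z} → SSg | SZ | gh | hi | i.
Y: inherits non-unit rules of {Y, Z} → SZ | gh | hi | i.
Z: inherits non-unit rules of {Z} → hi | i.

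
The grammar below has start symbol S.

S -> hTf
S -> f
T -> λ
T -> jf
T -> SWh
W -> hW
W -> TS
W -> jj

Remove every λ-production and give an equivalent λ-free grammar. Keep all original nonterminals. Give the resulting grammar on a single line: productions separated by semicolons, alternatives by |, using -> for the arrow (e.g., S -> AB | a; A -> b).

S -> f | hf | hTf; T -> jf | SWh; W -> S | TS | hW | jj

Nullable set: {T}.
S -> hTf: T nullable, giving hTf | hf.
Drop T -> λ.
W -> TS: T nullable, giving S | TS.
Unchanged (no nullable symbols): S -> f; T -> SWh; T -> jf; W -> hW; W -> jj.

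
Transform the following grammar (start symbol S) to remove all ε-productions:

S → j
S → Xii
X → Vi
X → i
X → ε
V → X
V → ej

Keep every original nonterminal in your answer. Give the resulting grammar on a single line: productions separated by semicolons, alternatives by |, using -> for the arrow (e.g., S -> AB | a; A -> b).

S -> j | ii | Xii; V -> X | ej; X -> i | Vi

Nullable set: {V, X}.
S -> Xii: X nullable, giving Xii | ii.
V -> X: X nullable, giving X.
Drop X -> ε.
X -> Vi: V nullable, giving Vi | i.
Unchanged (no nullable symbols): S -> j; V -> ej; X -> i.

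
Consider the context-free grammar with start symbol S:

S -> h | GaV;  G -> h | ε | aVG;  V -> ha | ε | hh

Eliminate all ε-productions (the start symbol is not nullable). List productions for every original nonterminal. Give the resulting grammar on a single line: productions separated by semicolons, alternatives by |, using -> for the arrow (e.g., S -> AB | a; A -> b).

S -> a | h | Ga | aV | GaV; G -> a | h | aG | aV | aVG; V -> ha | hh

Nullable set: {G, V}.
S -> GaV: G, V nullable, giving Ga | GaV | a | aV.
Drop G -> ε.
G -> aVG: V, G nullable, giving a | aG | aV | aVG.
Drop V -> ε.
Unchanged (no nullable symbols): S -> h; G -> h; V -> ha; V -> hh.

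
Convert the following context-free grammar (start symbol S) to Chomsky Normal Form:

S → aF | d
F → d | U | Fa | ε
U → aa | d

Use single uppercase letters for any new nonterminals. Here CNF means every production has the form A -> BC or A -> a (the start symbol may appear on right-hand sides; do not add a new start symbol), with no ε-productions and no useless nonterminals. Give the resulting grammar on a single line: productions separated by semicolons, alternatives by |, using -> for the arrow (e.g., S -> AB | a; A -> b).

S -> a | d | AF; A -> a; F -> a | d | AA | FA

Nullable: {F}; after ε-elimination: S -> a | d | aF; F -> U | a | d | Fa; U -> d | aa.
After unit-elimination: S -> a | d | aF; F -> a | d | Fa | aa; U -> d | aa.
TERM: introduce A -> a and substitute in every rule of length ≥2.
Drop unreachable/unproductive: U.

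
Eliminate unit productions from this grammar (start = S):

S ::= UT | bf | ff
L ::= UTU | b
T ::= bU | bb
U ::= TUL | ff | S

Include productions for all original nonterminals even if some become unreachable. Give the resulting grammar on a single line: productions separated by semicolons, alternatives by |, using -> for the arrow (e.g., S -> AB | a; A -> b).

S -> UT | bf | ff; L -> b | UTU; T -> bU | bb; U -> UT | bf | ff | TUL

Unit productions: U->S.
Unit pairs (A ⇒* B via units): (U,S).
S: inherits non-unit rules of {S} → UT | bf | ff.
L: inherits non-unit rules of {L} → UTU | b.
T: inherits non-unit rules of {T} → bU | bb.
U: inherits non-unit rules of {S, U} → TUL | UT | bf | ff.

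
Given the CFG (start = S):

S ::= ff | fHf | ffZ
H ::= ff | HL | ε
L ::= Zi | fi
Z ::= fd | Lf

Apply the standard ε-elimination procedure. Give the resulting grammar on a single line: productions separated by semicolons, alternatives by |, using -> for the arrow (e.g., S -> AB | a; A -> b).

Nullable set: {H}.
S -> fHf: H nullable, giving fHf | ff.
Drop H -> ε.
H -> HL: H nullable, giving HL | L.
Unchanged (no nullable symbols): S -> ff; S -> ffZ; H -> ff; L -> Zi; L -> fi; Z -> Lf; Z -> fd.

S -> ff | fHf | ffZ; H -> L | HL | ff; L -> Zi | fi; Z -> Lf | fd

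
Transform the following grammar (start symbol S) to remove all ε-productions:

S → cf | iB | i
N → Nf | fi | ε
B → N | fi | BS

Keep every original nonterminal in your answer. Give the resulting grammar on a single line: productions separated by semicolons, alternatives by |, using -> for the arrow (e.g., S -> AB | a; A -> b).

S -> i | cf | iB; B -> N | S | BS | fi; N -> f | Nf | fi

Nullable set: {B, N}.
S -> iB: B nullable, giving i | iB.
B -> BS: B nullable, giving BS | S.
B -> N: N nullable, giving N.
Drop N -> ε.
N -> Nf: N nullable, giving Nf | f.
Unchanged (no nullable symbols): S -> cf; S -> i; B -> fi; N -> fi.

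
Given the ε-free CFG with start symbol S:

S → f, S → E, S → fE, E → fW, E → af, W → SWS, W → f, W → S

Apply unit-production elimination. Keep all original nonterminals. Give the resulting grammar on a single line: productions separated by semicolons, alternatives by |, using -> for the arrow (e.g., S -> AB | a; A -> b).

Unit productions: S->E, W->S.
Unit pairs (A ⇒* B via units): (S,E), (W,E), (W,S).
S: inherits non-unit rules of {E, S} → af | f | fE | fW.
E: inherits non-unit rules of {E} → af | fW.
W: inherits non-unit rules of {E, S, W} → SWS | af | f | fE | fW.

S -> f | af | fE | fW; E -> af | fW; W -> f | af | fE | fW | SWS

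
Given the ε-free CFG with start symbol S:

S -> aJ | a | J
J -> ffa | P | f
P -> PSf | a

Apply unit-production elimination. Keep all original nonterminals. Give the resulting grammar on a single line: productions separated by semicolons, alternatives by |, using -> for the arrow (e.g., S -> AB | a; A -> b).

Unit productions: J->P, S->J.
Unit pairs (A ⇒* B via units): (J,P), (S,J), (S,P).
S: inherits non-unit rules of {J, P, S} → PSf | a | aJ | f | ffa.
J: inherits non-unit rules of {J, P} → PSf | a | f | ffa.
P: inherits non-unit rules of {P} → PSf | a.

S -> a | f | aJ | PSf | ffa; J -> a | f | PSf | ffa; P -> a | PSf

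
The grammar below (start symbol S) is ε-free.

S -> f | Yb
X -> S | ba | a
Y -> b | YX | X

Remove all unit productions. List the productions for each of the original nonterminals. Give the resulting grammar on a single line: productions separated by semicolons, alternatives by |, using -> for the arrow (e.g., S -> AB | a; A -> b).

Unit productions: X->S, Y->X.
Unit pairs (A ⇒* B via units): (X,S), (Y,S), (Y,X).
S: inherits non-unit rules of {S} → Yb | f.
X: inherits non-unit rules of {S, X} → Yb | a | ba | f.
Y: inherits non-unit rules of {S, X, Y} → YX | Yb | a | b | ba | f.

S -> f | Yb; X -> a | f | Yb | ba; Y -> a | b | f | YX | Yb | ba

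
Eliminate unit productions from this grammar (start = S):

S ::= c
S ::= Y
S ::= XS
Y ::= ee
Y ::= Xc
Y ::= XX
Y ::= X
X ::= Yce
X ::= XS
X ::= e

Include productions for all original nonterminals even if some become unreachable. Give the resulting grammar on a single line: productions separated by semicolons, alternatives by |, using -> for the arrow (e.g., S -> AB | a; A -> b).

Unit productions: S->Y, Y->X.
Unit pairs (A ⇒* B via units): (S,X), (S,Y), (Y,X).
S: inherits non-unit rules of {S, X, Y} → XS | XX | Xc | Yce | c | e | ee.
X: inherits non-unit rules of {X} → XS | Yce | e.
Y: inherits non-unit rules of {X, Y} → XS | XX | Xc | Yce | e | ee.

S -> c | e | XS | XX | Xc | ee | Yce; X -> e | XS | Yce; Y -> e | XS | XX | Xc | ee | Yce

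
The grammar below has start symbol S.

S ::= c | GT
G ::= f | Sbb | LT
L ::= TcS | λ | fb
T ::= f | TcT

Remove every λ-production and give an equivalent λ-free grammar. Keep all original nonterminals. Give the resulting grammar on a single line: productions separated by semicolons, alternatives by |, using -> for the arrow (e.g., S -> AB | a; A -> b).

Nullable set: {L}.
G -> LT: L nullable, giving LT | T.
Drop L -> λ.
Unchanged (no nullable symbols): S -> GT; S -> c; G -> Sbb; G -> f; L -> TcS; L -> fb; T -> TcT; T -> f.

S -> c | GT; G -> T | f | LT | Sbb; L -> fb | TcS; T -> f | TcT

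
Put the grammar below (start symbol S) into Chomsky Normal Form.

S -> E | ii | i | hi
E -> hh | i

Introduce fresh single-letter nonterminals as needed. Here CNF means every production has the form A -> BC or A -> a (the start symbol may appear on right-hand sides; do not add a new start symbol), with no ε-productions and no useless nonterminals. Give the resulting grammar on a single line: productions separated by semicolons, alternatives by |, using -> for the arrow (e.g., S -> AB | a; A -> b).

No ε-productions.
After unit-elimination: S -> i | hh | hi | ii; E -> i | hh.
TERM: introduce A -> h, B -> i and substitute in every rule of length ≥2.
Drop unreachable/unproductive: E.

S -> i | AA | AB | BB; A -> h; B -> i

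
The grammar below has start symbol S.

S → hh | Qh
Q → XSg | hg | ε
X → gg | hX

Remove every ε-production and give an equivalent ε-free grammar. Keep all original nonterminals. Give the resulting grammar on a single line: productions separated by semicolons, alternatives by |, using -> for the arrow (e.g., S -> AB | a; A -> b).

Nullable set: {Q}.
S -> Qh: Q nullable, giving Qh | h.
Drop Q -> ε.
Unchanged (no nullable symbols): S -> hh; Q -> XSg; Q -> hg; X -> gg; X -> hX.

S -> h | Qh | hh; Q -> hg | XSg; X -> gg | hX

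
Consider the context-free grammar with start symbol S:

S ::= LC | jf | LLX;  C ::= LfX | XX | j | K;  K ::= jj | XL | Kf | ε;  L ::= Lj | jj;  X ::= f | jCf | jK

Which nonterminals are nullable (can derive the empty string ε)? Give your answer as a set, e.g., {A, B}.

Directly nullable (have an ε-rule): {K}.
C is nullable via C -> K (every symbol on the right is already known nullable).
Not nullable: L, S, X — each has a terminal in every rule's right-hand side or depends on a non-nullable symbol.

{C, K}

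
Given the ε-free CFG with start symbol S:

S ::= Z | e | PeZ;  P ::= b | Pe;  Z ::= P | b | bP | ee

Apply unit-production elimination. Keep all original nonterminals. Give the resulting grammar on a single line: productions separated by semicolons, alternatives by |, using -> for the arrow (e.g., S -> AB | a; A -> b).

Unit productions: S->Z, Z->P.
Unit pairs (A ⇒* B via units): (S,P), (S,Z), (Z,P).
S: inherits non-unit rules of {P, S, Z} → Pe | PeZ | b | bP | e | ee.
P: inherits non-unit rules of {P} → Pe | b.
Z: inherits non-unit rules of {P, Z} → Pe | b | bP | ee.

S -> b | e | Pe | bP | ee | PeZ; P -> b | Pe; Z -> b | Pe | bP | ee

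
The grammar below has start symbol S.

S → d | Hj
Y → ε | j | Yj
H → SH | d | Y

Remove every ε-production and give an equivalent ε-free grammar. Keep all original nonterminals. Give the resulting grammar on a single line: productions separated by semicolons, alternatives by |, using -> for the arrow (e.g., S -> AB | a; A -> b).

Nullable set: {H, Y}.
S -> Hj: H nullable, giving Hj | j.
H -> SH: H nullable, giving S | SH.
H -> Y: Y nullable, giving Y.
Drop Y -> ε.
Y -> Yj: Y nullable, giving Yj | j.
Unchanged (no nullable symbols): S -> d; H -> d; Y -> j.

S -> d | j | Hj; H -> S | Y | d | SH; Y -> j | Yj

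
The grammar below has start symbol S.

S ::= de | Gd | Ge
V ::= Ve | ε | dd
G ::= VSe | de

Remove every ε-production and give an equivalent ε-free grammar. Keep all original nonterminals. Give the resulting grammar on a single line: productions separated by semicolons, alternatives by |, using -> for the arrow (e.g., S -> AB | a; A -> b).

Nullable set: {V}.
G -> VSe: V nullable, giving Se | VSe.
Drop V -> ε.
V -> Ve: V nullable, giving Ve | e.
Unchanged (no nullable symbols): S -> Gd; S -> Ge; S -> de; G -> de; V -> dd.

S -> Gd | Ge | de; G -> Se | de | VSe; V -> e | Ve | dd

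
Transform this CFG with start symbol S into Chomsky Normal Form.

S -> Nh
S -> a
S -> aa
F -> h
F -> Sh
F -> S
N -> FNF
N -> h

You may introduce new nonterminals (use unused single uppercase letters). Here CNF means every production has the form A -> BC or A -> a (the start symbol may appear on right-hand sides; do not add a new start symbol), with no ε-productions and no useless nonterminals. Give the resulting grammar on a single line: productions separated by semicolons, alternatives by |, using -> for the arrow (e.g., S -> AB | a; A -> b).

No ε-productions.
After unit-elimination: S -> a | Nh | aa; F -> a | h | Nh | Sh | aa; N -> h | FNF.
TERM: introduce B -> a, A -> h and substitute in every rule of length ≥2.
BIN: N -> FNF becomes N -> FC, C -> NF.

S -> a | BB | NA; A -> h; B -> a; C -> NF; F -> a | h | BB | NA | SA; N -> h | FC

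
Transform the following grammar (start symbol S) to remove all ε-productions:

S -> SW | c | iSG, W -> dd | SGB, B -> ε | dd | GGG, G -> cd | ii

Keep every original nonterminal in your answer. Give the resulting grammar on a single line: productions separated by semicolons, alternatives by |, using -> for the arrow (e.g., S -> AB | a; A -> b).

S -> c | SW | iSG; B -> dd | GGG; G -> cd | ii; W -> SG | dd | SGB

Nullable set: {B}.
Drop B -> ε.
W -> SGB: B nullable, giving SG | SGB.
Unchanged (no nullable symbols): S -> SW; S -> c; S -> iSG; B -> GGG; B -> dd; G -> cd; G -> ii; W -> dd.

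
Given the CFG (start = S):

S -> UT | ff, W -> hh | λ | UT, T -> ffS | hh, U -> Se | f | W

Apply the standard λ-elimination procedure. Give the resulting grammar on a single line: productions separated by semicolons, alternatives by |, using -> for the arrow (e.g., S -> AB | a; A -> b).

S -> T | UT | ff; T -> hh | ffS; U -> W | f | Se; W -> T | UT | hh

Nullable set: {U, W}.
S -> UT: U nullable, giving T | UT.
U -> W: W nullable, giving W.
Drop W -> λ.
W -> UT: U nullable, giving T | UT.
Unchanged (no nullable symbols): S -> ff; T -> ffS; T -> hh; U -> Se; U -> f; W -> hh.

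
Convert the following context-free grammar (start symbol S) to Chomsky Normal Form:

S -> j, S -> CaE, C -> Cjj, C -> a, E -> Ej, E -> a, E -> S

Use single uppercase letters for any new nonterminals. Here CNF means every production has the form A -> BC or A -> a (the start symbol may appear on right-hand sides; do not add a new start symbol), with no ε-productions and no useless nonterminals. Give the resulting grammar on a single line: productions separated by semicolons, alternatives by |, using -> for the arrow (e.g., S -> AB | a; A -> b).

S -> j | CG; A -> j; B -> a; C -> a | CD; D -> AA; E -> a | j | CF | EA; F -> BE; G -> BE

No ε-productions.
After unit-elimination: S -> j | CaE; C -> a | Cjj; E -> a | j | Ej | CaE.
TERM: introduce B -> a, A -> j and substitute in every rule of length ≥2.
BIN: C -> CAA becomes C -> CD, D -> AA; E -> CBE becomes E -> CF, F -> BE; S -> CBE becomes S -> CG, G -> BE.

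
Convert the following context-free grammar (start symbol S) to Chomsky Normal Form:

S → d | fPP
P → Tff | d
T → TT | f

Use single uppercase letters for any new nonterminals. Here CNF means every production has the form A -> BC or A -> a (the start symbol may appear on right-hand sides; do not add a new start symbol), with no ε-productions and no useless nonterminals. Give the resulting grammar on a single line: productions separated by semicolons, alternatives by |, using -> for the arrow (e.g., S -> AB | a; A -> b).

No ε-productions.
No unit productions to eliminate.
TERM: introduce A -> f and substitute in every rule of length ≥2.
BIN: P -> TAA becomes P -> TB, B -> AA; S -> APP becomes S -> AC, C -> PP.

S -> d | AC; A -> f; B -> AA; C -> PP; P -> d | TB; T -> f | TT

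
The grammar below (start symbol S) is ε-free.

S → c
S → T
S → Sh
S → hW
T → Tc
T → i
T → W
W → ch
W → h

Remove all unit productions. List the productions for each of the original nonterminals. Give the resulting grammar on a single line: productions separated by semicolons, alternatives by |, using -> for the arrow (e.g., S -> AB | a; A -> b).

Unit productions: S->T, T->W.
Unit pairs (A ⇒* B via units): (S,T), (S,W), (T,W).
S: inherits non-unit rules of {S, T, W} → Sh | Tc | c | ch | h | hW | i.
T: inherits non-unit rules of {T, W} → Tc | ch | h | i.
W: inherits non-unit rules of {W} → ch | h.

S -> c | h | i | Sh | Tc | ch | hW; T -> h | i | Tc | ch; W -> h | ch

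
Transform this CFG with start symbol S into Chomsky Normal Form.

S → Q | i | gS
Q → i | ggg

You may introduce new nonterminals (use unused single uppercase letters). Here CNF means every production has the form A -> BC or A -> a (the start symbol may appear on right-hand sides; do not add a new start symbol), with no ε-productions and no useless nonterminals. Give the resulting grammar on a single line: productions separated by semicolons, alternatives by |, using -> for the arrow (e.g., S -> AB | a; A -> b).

S -> i | AC | AS; A -> g; C -> AA

No ε-productions.
After unit-elimination: S -> i | gS | ggg; Q -> i | ggg.
TERM: introduce A -> g and substitute in every rule of length ≥2.
BIN: Q -> AAA becomes Q -> AB, B -> AA; S -> AAA becomes S -> AC, C -> AA.
Drop unreachable/unproductive: Q.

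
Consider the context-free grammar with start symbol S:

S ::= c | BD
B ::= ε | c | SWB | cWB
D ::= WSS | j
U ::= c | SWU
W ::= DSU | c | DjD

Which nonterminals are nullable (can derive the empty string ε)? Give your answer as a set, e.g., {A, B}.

{B}

Directly nullable (have an ε-rule): {B}.
Not nullable: D, S, U, W — each has a terminal in every rule's right-hand side or depends on a non-nullable symbol.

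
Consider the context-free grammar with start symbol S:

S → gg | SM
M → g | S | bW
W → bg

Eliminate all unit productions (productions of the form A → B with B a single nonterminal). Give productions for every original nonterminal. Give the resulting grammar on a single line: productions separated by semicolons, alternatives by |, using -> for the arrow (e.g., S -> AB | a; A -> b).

S -> SM | gg; M -> g | SM | bW | gg; W -> bg

Unit productions: M->S.
Unit pairs (A ⇒* B via units): (M,S).
S: inherits non-unit rules of {S} → SM | gg.
M: inherits non-unit rules of {M, S} → SM | bW | g | gg.
W: inherits non-unit rules of {W} → bg.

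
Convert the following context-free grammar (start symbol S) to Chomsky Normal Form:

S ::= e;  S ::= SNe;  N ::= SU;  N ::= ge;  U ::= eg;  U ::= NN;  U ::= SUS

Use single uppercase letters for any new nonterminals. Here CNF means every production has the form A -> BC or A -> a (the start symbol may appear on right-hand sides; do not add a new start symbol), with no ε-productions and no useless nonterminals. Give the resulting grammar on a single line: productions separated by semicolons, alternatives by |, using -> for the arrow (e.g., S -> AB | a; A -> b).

S -> e | SC; A -> g; B -> e; C -> NB; D -> US; N -> AB | SU; U -> BA | NN | SD

No ε-productions.
No unit productions to eliminate.
TERM: introduce B -> e, A -> g and substitute in every rule of length ≥2.
BIN: S -> SNB becomes S -> SC, C -> NB; U -> SUS becomes U -> SD, D -> US.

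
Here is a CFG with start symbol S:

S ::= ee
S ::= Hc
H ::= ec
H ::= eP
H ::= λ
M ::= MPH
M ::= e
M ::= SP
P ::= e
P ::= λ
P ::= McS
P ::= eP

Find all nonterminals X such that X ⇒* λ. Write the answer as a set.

Directly nullable (have an ε-rule): {H, P}.
Not nullable: M, S — each has a terminal in every rule's right-hand side or depends on a non-nullable symbol.

{H, P}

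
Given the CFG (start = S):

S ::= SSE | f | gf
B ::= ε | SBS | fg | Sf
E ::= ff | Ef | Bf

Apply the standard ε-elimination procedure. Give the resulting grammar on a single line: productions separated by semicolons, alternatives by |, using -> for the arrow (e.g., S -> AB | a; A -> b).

Nullable set: {B}.
Drop B -> ε.
B -> SBS: B nullable, giving SBS | SS.
E -> Bf: B nullable, giving Bf | f.
Unchanged (no nullable symbols): S -> SSE; S -> f; S -> gf; B -> Sf; B -> fg; E -> Ef; E -> ff.

S -> f | gf | SSE; B -> SS | Sf | fg | SBS; E -> f | Bf | Ef | ff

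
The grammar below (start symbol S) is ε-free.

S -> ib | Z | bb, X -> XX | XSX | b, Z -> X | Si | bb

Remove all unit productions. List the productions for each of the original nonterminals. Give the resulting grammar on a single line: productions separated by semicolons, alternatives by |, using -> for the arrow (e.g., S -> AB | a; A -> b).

S -> b | Si | XX | bb | ib | XSX; X -> b | XX | XSX; Z -> b | Si | XX | bb | XSX

Unit productions: S->Z, Z->X.
Unit pairs (A ⇒* B via units): (S,X), (S,Z), (Z,X).
S: inherits non-unit rules of {S, X, Z} → Si | XSX | XX | b | bb | ib.
X: inherits non-unit rules of {X} → XSX | XX | b.
Z: inherits non-unit rules of {X, Z} → Si | XSX | XX | b | bb.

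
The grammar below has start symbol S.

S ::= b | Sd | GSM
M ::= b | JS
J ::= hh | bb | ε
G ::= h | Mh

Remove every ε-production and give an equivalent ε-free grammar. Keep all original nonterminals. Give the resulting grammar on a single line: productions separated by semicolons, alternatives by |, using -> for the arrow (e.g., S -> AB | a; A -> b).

Nullable set: {J}.
Drop J -> ε.
M -> JS: J nullable, giving JS | S.
Unchanged (no nullable symbols): S -> GSM; S -> Sd; S -> b; G -> Mh; G -> h; J -> bb; J -> hh; M -> b.

S -> b | Sd | GSM; G -> h | Mh; J -> bb | hh; M -> S | b | JS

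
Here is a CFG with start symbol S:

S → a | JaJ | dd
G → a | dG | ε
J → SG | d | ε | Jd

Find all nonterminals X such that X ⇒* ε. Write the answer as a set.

{G, J}

Directly nullable (have an ε-rule): {G, J}.
Not nullable: S — each has a terminal in every rule's right-hand side or depends on a non-nullable symbol.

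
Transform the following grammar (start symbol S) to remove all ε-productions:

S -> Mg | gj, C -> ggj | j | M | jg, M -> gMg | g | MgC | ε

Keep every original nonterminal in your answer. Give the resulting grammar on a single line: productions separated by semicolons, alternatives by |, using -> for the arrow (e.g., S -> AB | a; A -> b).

Nullable set: {C, M}.
S -> Mg: M nullable, giving Mg | g.
C -> M: M nullable, giving M.
Drop M -> ε.
M -> MgC: M, C nullable, giving Mg | MgC | g | gC.
M -> gMg: M nullable, giving gMg | gg.
Unchanged (no nullable symbols): S -> gj; C -> ggj; C -> j; C -> jg; M -> g.

S -> g | Mg | gj; C -> M | j | jg | ggj; M -> g | Mg | gC | gg | MgC | gMg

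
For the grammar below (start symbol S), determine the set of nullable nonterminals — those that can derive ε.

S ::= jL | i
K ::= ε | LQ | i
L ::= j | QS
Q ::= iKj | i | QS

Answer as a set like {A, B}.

{K}

Directly nullable (have an ε-rule): {K}.
Not nullable: L, Q, S — each has a terminal in every rule's right-hand side or depends on a non-nullable symbol.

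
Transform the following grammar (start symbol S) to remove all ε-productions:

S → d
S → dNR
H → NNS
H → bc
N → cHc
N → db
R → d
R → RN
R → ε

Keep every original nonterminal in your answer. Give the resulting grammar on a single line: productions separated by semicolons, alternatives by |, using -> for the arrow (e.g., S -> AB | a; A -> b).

Nullable set: {R}.
S -> dNR: R nullable, giving dN | dNR.
Drop R -> ε.
R -> RN: R nullable, giving N | RN.
Unchanged (no nullable symbols): S -> d; H -> NNS; H -> bc; N -> cHc; N -> db; R -> d.

S -> d | dN | dNR; H -> bc | NNS; N -> db | cHc; R -> N | d | RN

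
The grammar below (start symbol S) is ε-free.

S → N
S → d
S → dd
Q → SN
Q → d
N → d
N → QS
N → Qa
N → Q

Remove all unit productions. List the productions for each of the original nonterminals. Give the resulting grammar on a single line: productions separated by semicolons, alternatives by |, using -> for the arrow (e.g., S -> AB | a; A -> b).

S -> d | QS | Qa | SN | dd; N -> d | QS | Qa | SN; Q -> d | SN

Unit productions: N->Q, S->N.
Unit pairs (A ⇒* B via units): (N,Q), (S,N), (S,Q).
S: inherits non-unit rules of {N, Q, S} → QS | Qa | SN | d | dd.
N: inherits non-unit rules of {N, Q} → QS | Qa | SN | d.
Q: inherits non-unit rules of {Q} → SN | d.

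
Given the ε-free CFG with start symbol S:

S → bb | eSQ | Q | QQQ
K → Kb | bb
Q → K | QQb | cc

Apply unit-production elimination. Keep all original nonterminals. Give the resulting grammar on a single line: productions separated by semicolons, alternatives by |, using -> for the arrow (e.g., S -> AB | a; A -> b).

Unit productions: Q->K, S->Q.
Unit pairs (A ⇒* B via units): (Q,K), (S,K), (S,Q).
S: inherits non-unit rules of {K, Q, S} → Kb | QQQ | QQb | bb | cc | eSQ.
K: inherits non-unit rules of {K} → Kb | bb.
Q: inherits non-unit rules of {K, Q} → Kb | QQb | bb | cc.

S -> Kb | bb | cc | QQQ | QQb | eSQ; K -> Kb | bb; Q -> Kb | bb | cc | QQb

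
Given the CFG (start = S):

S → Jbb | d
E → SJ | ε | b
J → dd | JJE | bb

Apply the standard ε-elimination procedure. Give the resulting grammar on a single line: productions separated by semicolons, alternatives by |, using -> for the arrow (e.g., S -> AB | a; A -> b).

S -> d | Jbb; E -> b | SJ; J -> JJ | bb | dd | JJE

Nullable set: {E}.
Drop E -> ε.
J -> JJE: E nullable, giving JJ | JJE.
Unchanged (no nullable symbols): S -> Jbb; S -> d; E -> SJ; E -> b; J -> bb; J -> dd.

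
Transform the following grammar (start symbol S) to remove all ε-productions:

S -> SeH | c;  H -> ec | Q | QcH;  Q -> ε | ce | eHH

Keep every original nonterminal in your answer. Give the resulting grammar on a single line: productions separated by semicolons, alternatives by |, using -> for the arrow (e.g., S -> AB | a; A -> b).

Nullable set: {H, Q}.
S -> SeH: H nullable, giving Se | SeH.
H -> Q: Q nullable, giving Q.
H -> QcH: Q, H nullable, giving Qc | QcH | c | cH.
Drop Q -> ε.
Q -> eHH: H, H nullable, giving e | eH | eHH.
Unchanged (no nullable symbols): S -> c; H -> ec; Q -> ce.

S -> c | Se | SeH; H -> Q | c | Qc | cH | ec | QcH; Q -> e | ce | eH | eHH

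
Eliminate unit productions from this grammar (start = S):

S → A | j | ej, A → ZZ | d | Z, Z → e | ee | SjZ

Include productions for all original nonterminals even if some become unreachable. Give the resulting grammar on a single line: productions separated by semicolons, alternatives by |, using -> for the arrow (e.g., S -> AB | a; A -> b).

S -> d | e | j | ZZ | ee | ej | SjZ; A -> d | e | ZZ | ee | SjZ; Z -> e | ee | SjZ

Unit productions: A->Z, S->A.
Unit pairs (A ⇒* B via units): (A,Z), (S,A), (S,Z).
S: inherits non-unit rules of {A, S, Z} → SjZ | ZZ | d | e | ee | ej | j.
A: inherits non-unit rules of {A, Z} → SjZ | ZZ | d | e | ee.
Z: inherits non-unit rules of {Z} → SjZ | e | ee.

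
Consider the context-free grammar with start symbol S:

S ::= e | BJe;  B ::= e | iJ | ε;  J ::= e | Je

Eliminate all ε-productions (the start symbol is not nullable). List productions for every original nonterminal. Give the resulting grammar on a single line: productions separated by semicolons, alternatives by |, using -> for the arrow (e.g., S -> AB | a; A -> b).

S -> e | Je | BJe; B -> e | iJ; J -> e | Je

Nullable set: {B}.
S -> BJe: B nullable, giving BJe | Je.
Drop B -> ε.
Unchanged (no nullable symbols): S -> e; B -> e; B -> iJ; J -> Je; J -> e.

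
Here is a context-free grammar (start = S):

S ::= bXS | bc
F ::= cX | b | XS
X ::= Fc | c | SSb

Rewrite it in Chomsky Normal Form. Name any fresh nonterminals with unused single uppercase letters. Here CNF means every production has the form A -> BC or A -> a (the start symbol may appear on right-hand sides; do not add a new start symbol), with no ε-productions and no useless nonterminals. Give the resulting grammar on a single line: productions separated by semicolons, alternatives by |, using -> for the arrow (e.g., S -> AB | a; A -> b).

No ε-productions.
No unit productions to eliminate.
TERM: introduce B -> b, A -> c and substitute in every rule of length ≥2.
BIN: S -> BXS becomes S -> BC, C -> XS; X -> SSB becomes X -> SD, D -> SB.

S -> BA | BC; A -> c; B -> b; C -> XS; D -> SB; F -> b | AX | XS; X -> c | FA | SD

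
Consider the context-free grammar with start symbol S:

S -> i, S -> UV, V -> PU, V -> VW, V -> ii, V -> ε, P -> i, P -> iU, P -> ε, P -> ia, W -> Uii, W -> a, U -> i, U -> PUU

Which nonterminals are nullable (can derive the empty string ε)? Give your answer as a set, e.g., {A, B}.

Directly nullable (have an ε-rule): {P, V}.
Not nullable: S, U, W — each has a terminal in every rule's right-hand side or depends on a non-nullable symbol.

{P, V}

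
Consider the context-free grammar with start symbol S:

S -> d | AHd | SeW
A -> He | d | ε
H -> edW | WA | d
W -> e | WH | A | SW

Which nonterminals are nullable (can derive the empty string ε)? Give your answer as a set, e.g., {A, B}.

Directly nullable (have an ε-rule): {A}.
W is nullable via W -> A (every symbol on the right is already known nullable).
H is nullable via H -> WA (every symbol on the right is already known nullable).
Not nullable: S — each has a terminal in every rule's right-hand side or depends on a non-nullable symbol.

{A, H, W}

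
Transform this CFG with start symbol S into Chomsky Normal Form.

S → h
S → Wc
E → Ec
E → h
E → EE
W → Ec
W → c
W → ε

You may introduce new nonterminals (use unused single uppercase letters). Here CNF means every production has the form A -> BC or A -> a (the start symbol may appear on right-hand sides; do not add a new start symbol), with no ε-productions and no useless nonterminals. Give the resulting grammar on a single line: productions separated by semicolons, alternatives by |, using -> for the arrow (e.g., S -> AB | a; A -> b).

Nullable: {W}; after ε-elimination: S -> c | h | Wc; E -> h | EE | Ec; W -> c | Ec.
No unit productions to eliminate.
TERM: introduce A -> c and substitute in every rule of length ≥2.

S -> c | h | WA; A -> c; E -> h | EA | EE; W -> c | EA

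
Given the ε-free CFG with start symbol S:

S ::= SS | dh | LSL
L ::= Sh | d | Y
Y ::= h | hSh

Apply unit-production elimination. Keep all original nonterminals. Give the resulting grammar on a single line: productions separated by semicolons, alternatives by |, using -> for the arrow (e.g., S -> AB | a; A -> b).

Unit productions: L->Y.
Unit pairs (A ⇒* B via units): (L,Y).
S: inherits non-unit rules of {S} → LSL | SS | dh.
L: inherits non-unit rules of {L, Y} → Sh | d | h | hSh.
Y: inherits non-unit rules of {Y} → h | hSh.

S -> SS | dh | LSL; L -> d | h | Sh | hSh; Y -> h | hSh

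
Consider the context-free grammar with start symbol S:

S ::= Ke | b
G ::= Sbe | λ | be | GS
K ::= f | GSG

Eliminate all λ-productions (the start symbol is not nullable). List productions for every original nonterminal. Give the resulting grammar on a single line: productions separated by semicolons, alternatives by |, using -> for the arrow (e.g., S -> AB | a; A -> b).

S -> b | Ke; G -> S | GS | be | Sbe; K -> S | f | GS | SG | GSG

Nullable set: {G}.
Drop G -> λ.
G -> GS: G nullable, giving GS | S.
K -> GSG: G, G nullable, giving GS | GSG | S | SG.
Unchanged (no nullable symbols): S -> Ke; S -> b; G -> Sbe; G -> be; K -> f.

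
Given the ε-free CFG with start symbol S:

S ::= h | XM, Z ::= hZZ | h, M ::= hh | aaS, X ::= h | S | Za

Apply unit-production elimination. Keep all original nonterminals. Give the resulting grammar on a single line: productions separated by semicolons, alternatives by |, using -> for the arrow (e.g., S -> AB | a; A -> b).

Unit productions: X->S.
Unit pairs (A ⇒* B via units): (X,S).
S: inherits non-unit rules of {S} → XM | h.
M: inherits non-unit rules of {M} → aaS | hh.
X: inherits non-unit rules of {S, X} → XM | Za | h.
Z: inherits non-unit rules of {Z} → h | hZZ.

S -> h | XM; M -> hh | aaS; X -> h | XM | Za; Z -> h | hZZ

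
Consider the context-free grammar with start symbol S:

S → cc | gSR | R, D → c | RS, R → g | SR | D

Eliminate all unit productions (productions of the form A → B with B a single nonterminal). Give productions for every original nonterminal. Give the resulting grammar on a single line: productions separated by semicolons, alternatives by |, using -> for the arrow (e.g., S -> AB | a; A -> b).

S -> c | g | RS | SR | cc | gSR; D -> c | RS; R -> c | g | RS | SR

Unit productions: R->D, S->R.
Unit pairs (A ⇒* B via units): (R,D), (S,D), (S,R).
S: inherits non-unit rules of {D, R, S} → RS | SR | c | cc | g | gSR.
D: inherits non-unit rules of {D} → RS | c.
R: inherits non-unit rules of {D, R} → RS | SR | c | g.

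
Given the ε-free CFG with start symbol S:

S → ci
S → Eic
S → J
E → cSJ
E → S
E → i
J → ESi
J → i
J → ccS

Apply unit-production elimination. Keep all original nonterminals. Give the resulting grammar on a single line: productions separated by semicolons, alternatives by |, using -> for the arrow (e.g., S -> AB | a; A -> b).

S -> i | ci | ESi | Eic | ccS; E -> i | ci | ESi | Eic | cSJ | ccS; J -> i | ESi | ccS

Unit productions: E->S, S->J.
Unit pairs (A ⇒* B via units): (E,J), (E,S), (S,J).
S: inherits non-unit rules of {J, S} → ESi | Eic | ccS | ci | i.
E: inherits non-unit rules of {E, J, S} → ESi | Eic | cSJ | ccS | ci | i.
J: inherits non-unit rules of {J} → ESi | ccS | i.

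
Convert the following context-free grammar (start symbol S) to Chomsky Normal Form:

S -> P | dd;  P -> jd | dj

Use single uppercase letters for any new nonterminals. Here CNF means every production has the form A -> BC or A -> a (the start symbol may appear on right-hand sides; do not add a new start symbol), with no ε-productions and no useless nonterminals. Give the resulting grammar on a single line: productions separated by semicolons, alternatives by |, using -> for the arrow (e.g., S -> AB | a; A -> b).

No ε-productions.
After unit-elimination: S -> dd | dj | jd; P -> dj | jd.
TERM: introduce A -> d, B -> j and substitute in every rule of length ≥2.
Drop unreachable/unproductive: P.

S -> AA | AB | BA; A -> d; B -> j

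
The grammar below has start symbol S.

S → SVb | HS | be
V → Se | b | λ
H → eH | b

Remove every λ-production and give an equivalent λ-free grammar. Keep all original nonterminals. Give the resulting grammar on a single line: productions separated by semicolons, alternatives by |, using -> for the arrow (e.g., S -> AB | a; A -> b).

Nullable set: {V}.
S -> SVb: V nullable, giving SVb | Sb.
Drop V -> λ.
Unchanged (no nullable symbols): S -> HS; S -> be; H -> b; H -> eH; V -> Se; V -> b.

S -> HS | Sb | be | SVb; H -> b | eH; V -> b | Se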